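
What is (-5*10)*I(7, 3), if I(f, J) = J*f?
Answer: -1050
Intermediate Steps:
(-5*10)*I(7, 3) = (-5*10)*(3*7) = -50*21 = -1050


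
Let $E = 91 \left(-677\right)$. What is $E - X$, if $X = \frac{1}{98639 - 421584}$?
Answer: $- \frac{19895672614}{322945} \approx -61607.0$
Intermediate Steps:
$E = -61607$
$X = - \frac{1}{322945}$ ($X = \frac{1}{-322945} = - \frac{1}{322945} \approx -3.0965 \cdot 10^{-6}$)
$E - X = -61607 - - \frac{1}{322945} = -61607 + \frac{1}{322945} = - \frac{19895672614}{322945}$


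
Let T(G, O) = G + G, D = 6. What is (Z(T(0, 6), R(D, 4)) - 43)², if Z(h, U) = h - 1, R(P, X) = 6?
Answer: 1936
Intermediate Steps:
T(G, O) = 2*G
Z(h, U) = -1 + h
(Z(T(0, 6), R(D, 4)) - 43)² = ((-1 + 2*0) - 43)² = ((-1 + 0) - 43)² = (-1 - 43)² = (-44)² = 1936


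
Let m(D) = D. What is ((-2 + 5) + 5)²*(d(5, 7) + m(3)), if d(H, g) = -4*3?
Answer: -576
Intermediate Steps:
d(H, g) = -12
((-2 + 5) + 5)²*(d(5, 7) + m(3)) = ((-2 + 5) + 5)²*(-12 + 3) = (3 + 5)²*(-9) = 8²*(-9) = 64*(-9) = -576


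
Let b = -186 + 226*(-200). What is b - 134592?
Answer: -179978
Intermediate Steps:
b = -45386 (b = -186 - 45200 = -45386)
b - 134592 = -45386 - 134592 = -179978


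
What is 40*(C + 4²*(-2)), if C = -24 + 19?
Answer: -1480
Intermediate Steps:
C = -5
40*(C + 4²*(-2)) = 40*(-5 + 4²*(-2)) = 40*(-5 + 16*(-2)) = 40*(-5 - 32) = 40*(-37) = -1480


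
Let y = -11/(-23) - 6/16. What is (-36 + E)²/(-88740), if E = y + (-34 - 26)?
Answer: -62269205/600876288 ≈ -0.10363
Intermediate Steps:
y = 19/184 (y = -11*(-1/23) - 6*1/16 = 11/23 - 3/8 = 19/184 ≈ 0.10326)
E = -11021/184 (E = 19/184 + (-34 - 26) = 19/184 - 60 = -11021/184 ≈ -59.897)
(-36 + E)²/(-88740) = (-36 - 11021/184)²/(-88740) = (-17645/184)²*(-1/88740) = (311346025/33856)*(-1/88740) = -62269205/600876288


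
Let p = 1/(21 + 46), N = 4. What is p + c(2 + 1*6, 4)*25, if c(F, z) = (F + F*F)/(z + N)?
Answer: 15076/67 ≈ 225.01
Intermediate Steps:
p = 1/67 ≈ 0.014925
c(F, z) = (F + F²)/(4 + z) (c(F, z) = (F + F*F)/(z + 4) = (F + F²)/(4 + z))
p + c(2 + 1*6, 4)*25 = 1/67 + ((2 + 1*6)*(1 + (2 + 1*6))/(4 + 4))*25 = 1/67 + ((2 + 6)*(1 + (2 + 6))/8)*25 = 1/67 + (8*(⅛)*(1 + 8))*25 = 1/67 + (8*(⅛)*9)*25 = 1/67 + 9*25 = 1/67 + 225 = 15076/67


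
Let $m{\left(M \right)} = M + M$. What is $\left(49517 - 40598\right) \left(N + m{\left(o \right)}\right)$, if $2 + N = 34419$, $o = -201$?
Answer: $303379785$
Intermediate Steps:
$N = 34417$ ($N = -2 + 34419 = 34417$)
$m{\left(M \right)} = 2 M$
$\left(49517 - 40598\right) \left(N + m{\left(o \right)}\right) = \left(49517 - 40598\right) \left(34417 + 2 \left(-201\right)\right) = 8919 \left(34417 - 402\right) = 8919 \cdot 34015 = 303379785$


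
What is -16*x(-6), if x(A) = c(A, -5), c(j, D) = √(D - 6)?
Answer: -16*I*√11 ≈ -53.066*I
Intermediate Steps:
c(j, D) = √(-6 + D)
x(A) = I*√11 (x(A) = √(-6 - 5) = √(-11) = I*√11)
-16*x(-6) = -16*I*√11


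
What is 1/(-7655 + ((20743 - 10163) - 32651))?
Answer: -1/29726 ≈ -3.3641e-5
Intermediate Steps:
1/(-7655 + ((20743 - 10163) - 32651)) = 1/(-7655 + (10580 - 32651)) = 1/(-7655 - 22071) = 1/(-29726) = -1/29726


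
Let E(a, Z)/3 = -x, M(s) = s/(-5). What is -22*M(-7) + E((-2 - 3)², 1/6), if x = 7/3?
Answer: -189/5 ≈ -37.800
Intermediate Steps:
M(s) = -s/5 (M(s) = s*(-⅕) = -s/5)
x = 7/3 (x = 7*(⅓) = 7/3 ≈ 2.3333)
E(a, Z) = -7 (E(a, Z) = 3*(-1*7/3) = 3*(-7/3) = -7)
-22*M(-7) + E((-2 - 3)², 1/6) = -(-22)*(-7)/5 - 7 = -22*7/5 - 7 = -154/5 - 7 = -189/5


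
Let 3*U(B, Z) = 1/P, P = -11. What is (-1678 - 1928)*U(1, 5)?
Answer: 1202/11 ≈ 109.27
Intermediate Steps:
U(B, Z) = -1/33 (U(B, Z) = (1/3)/(-11) = (1/3)*(-1/11) = -1/33)
(-1678 - 1928)*U(1, 5) = (-1678 - 1928)*(-1/33) = -3606*(-1/33) = 1202/11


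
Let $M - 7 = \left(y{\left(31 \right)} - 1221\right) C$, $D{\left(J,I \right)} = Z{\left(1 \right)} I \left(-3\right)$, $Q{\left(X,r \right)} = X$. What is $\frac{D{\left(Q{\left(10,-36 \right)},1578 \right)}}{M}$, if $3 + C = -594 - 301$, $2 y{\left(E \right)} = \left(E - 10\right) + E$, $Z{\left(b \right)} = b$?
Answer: $- \frac{4734}{1073117} \approx -0.0044114$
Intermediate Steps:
$y{\left(E \right)} = -5 + E$ ($y{\left(E \right)} = \frac{\left(E - 10\right) + E}{2} = \frac{\left(-10 + E\right) + E}{2} = \frac{-10 + 2 E}{2} = -5 + E$)
$C = -898$ ($C = -3 - 895 = -898$)
$D{\left(J,I \right)} = - 3 I$ ($D{\left(J,I \right)} = 1 I \left(-3\right) = 1 \left(- 3 I\right) = - 3 I$)
$M = 1073117$ ($M = 7 + \left(\left(-5 + 31\right) - 1221\right) \left(-898\right) = 7 + \left(26 - 1221\right) \left(-898\right) = 7 - -1073110 = 7 + 1073110 = 1073117$)
$\frac{D{\left(Q{\left(10,-36 \right)},1578 \right)}}{M} = \frac{\left(-3\right) 1578}{1073117} = \left(-4734\right) \frac{1}{1073117} = - \frac{4734}{1073117}$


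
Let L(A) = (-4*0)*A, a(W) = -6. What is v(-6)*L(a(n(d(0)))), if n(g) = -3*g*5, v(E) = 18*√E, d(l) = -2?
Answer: 0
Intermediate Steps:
n(g) = -15*g
L(A) = 0 (L(A) = 0*A = 0)
v(-6)*L(a(n(d(0)))) = (18*√(-6))*0 = (18*(I*√6))*0 = (18*I*√6)*0 = 0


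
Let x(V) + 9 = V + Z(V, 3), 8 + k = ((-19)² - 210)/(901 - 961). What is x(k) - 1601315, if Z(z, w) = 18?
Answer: -96078991/60 ≈ -1.6013e+6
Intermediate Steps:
k = -631/60 (k = -8 + ((-19)² - 210)/(901 - 961) = -8 + (361 - 210)/(-60) = -8 + 151*(-1/60) = -8 - 151/60 = -631/60 ≈ -10.517)
x(V) = 9 + V (x(V) = -9 + (V + 18) = -9 + (18 + V) = 9 + V)
x(k) - 1601315 = (9 - 631/60) - 1601315 = -91/60 - 1601315 = -96078991/60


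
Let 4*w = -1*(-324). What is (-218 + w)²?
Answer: 18769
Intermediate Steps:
w = 81 (w = (-1*(-324))/4 = (¼)*324 = 81)
(-218 + w)² = (-218 + 81)² = (-137)² = 18769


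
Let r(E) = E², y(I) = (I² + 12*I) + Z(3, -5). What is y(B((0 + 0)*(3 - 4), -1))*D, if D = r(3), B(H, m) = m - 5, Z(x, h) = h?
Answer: -369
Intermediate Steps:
B(H, m) = -5 + m
y(I) = -5 + I² + 12*I (y(I) = (I² + 12*I) - 5 = -5 + I² + 12*I)
D = 9 (D = 3² = 9)
y(B((0 + 0)*(3 - 4), -1))*D = (-5 + (-5 - 1)² + 12*(-5 - 1))*9 = (-5 + (-6)² + 12*(-6))*9 = (-5 + 36 - 72)*9 = -41*9 = -369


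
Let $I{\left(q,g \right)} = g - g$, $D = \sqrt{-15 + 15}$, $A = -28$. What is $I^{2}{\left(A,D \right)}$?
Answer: $0$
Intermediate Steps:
$D = 0$ ($D = \sqrt{0} = 0$)
$I{\left(q,g \right)} = 0$
$I^{2}{\left(A,D \right)} = 0^{2} = 0$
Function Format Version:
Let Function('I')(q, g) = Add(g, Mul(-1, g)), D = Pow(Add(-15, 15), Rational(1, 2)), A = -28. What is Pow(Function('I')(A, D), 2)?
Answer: 0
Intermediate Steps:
D = 0 (D = Pow(0, Rational(1, 2)) = 0)
Function('I')(q, g) = 0
Pow(Function('I')(A, D), 2) = Pow(0, 2) = 0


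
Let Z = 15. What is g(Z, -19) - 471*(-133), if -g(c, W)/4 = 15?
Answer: 62583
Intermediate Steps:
g(c, W) = -60 (g(c, W) = -4*15 = -60)
g(Z, -19) - 471*(-133) = -60 - 471*(-133) = -60 + 62643 = 62583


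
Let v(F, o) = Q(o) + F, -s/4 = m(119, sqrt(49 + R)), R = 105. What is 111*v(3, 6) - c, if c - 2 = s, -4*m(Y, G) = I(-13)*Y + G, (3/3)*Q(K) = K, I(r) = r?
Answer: 2544 - sqrt(154) ≈ 2531.6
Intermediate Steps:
Q(K) = K
m(Y, G) = -G/4 + 13*Y/4 (m(Y, G) = -(-13*Y + G)/4 = -(G - 13*Y)/4 = -G/4 + 13*Y/4)
s = -1547 + sqrt(154) (s = -4*(-sqrt(49 + 105)/4 + (13/4)*119) = -4*(-sqrt(154)/4 + 1547/4) = -4*(1547/4 - sqrt(154)/4) = -1547 + sqrt(154) ≈ -1534.6)
v(F, o) = F + o (v(F, o) = o + F = F + o)
c = -1545 + sqrt(154) (c = 2 + (-1547 + sqrt(154)) = -1545 + sqrt(154) ≈ -1532.6)
111*v(3, 6) - c = 111*(3 + 6) - (-1545 + sqrt(154)) = 111*9 + (1545 - sqrt(154)) = 999 + (1545 - sqrt(154)) = 2544 - sqrt(154)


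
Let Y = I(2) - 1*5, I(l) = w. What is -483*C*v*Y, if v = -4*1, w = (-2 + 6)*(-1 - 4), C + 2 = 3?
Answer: -48300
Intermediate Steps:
C = 1 (C = -2 + 3 = 1)
w = -20 (w = 4*(-5) = -20)
I(l) = -20
Y = -25 (Y = -20 - 1*5 = -20 - 5 = -25)
v = -4
-483*C*v*Y = -483*1*(-4)*(-25) = -(-1932)*(-25) = -483*100 = -48300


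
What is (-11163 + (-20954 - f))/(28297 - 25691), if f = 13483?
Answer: -22800/1303 ≈ -17.498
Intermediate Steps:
(-11163 + (-20954 - f))/(28297 - 25691) = (-11163 + (-20954 - 1*13483))/(28297 - 25691) = (-11163 + (-20954 - 13483))/2606 = (-11163 - 34437)*(1/2606) = -45600*1/2606 = -22800/1303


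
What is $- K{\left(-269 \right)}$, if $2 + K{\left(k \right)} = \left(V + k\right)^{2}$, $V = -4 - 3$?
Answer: $-76174$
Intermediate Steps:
$V = -7$
$K{\left(k \right)} = -2 + \left(-7 + k\right)^{2}$
$- K{\left(-269 \right)} = - (-2 + \left(-7 - 269\right)^{2}) = - (-2 + \left(-276\right)^{2}) = - (-2 + 76176) = \left(-1\right) 76174 = -76174$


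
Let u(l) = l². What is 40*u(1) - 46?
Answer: -6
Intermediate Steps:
40*u(1) - 46 = 40*1² - 46 = 40*1 - 46 = 40 - 46 = -6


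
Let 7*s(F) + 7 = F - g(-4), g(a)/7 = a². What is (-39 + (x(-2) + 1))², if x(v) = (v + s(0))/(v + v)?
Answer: 17689/16 ≈ 1105.6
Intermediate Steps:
g(a) = 7*a²
s(F) = -17 + F/7 (s(F) = -1 + (F - 7*(-4)²)/7 = -1 + (F - 7*16)/7 = -1 + (F - 1*112)/7 = -1 + (F - 112)/7 = -1 + (-112 + F)/7 = -1 + (-16 + F/7) = -17 + F/7)
x(v) = (-17 + v)/(2*v) (x(v) = (v + (-17 + (⅐)*0))/(v + v) = (v + (-17 + 0))/((2*v)) = (v - 17)*(1/(2*v)) = (-17 + v)*(1/(2*v)) = (-17 + v)/(2*v))
(-39 + (x(-2) + 1))² = (-39 + ((½)*(-17 - 2)/(-2) + 1))² = (-39 + ((½)*(-½)*(-19) + 1))² = (-39 + (19/4 + 1))² = (-39 + 23/4)² = (-133/4)² = 17689/16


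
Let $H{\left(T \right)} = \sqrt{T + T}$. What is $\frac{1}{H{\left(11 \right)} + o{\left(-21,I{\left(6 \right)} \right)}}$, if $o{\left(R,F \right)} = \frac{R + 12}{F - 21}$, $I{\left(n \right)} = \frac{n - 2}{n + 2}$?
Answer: $- \frac{369}{18329} + \frac{1681 \sqrt{22}}{36658} \approx 0.19495$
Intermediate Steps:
$I{\left(n \right)} = \frac{-2 + n}{2 + n}$
$H{\left(T \right)} = \sqrt{2} \sqrt{T}$ ($H{\left(T \right)} = \sqrt{2 T} = \sqrt{2} \sqrt{T}$)
$o{\left(R,F \right)} = \frac{12 + R}{-21 + F}$
$\frac{1}{H{\left(11 \right)} + o{\left(-21,I{\left(6 \right)} \right)}} = \frac{1}{\sqrt{2} \sqrt{11} + \frac{12 - 21}{-21 + \frac{-2 + 6}{2 + 6}}} = \frac{1}{\sqrt{22} + \frac{1}{-21 + \frac{1}{8} \cdot 4} \left(-9\right)} = \frac{1}{\sqrt{22} + \frac{1}{-21 + \frac{1}{2}} \left(-9\right)} = \frac{1}{\sqrt{22} + \frac{1}{- \frac{41}{2}} \left(-9\right)} = \frac{1}{\sqrt{22} - - \frac{18}{41}} = \frac{1}{\sqrt{22} + \frac{18}{41}} = \frac{1}{\frac{18}{41} + \sqrt{22}}$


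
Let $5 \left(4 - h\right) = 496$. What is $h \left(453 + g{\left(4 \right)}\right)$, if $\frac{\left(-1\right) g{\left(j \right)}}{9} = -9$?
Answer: $- \frac{254184}{5} \approx -50837.0$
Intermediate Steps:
$h = - \frac{476}{5}$ ($h = 4 - \frac{496}{5} = - \frac{476}{5} \approx -95.2$)
$g{\left(j \right)} = 81$ ($g{\left(j \right)} = \left(-9\right) \left(-9\right) = 81$)
$h \left(453 + g{\left(4 \right)}\right) = - \frac{476 \left(453 + 81\right)}{5} = \left(- \frac{476}{5}\right) 534 = - \frac{254184}{5}$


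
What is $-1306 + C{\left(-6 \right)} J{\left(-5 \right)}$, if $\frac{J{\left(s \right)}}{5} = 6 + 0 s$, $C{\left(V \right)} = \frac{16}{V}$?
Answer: $-1386$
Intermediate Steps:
$J{\left(s \right)} = 30$ ($J{\left(s \right)} = 5 \left(6 + 0 s\right) = 5 \left(6 + 0\right) = 5 \cdot 6 = 30$)
$-1306 + C{\left(-6 \right)} J{\left(-5 \right)} = -1306 + \frac{16}{-6} \cdot 30 = -1306 + 16 \left(- \frac{1}{6}\right) 30 = -1306 - 80 = -1386$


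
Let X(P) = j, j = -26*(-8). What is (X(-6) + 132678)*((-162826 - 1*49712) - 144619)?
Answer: -47461165102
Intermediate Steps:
j = 208
X(P) = 208
(X(-6) + 132678)*((-162826 - 1*49712) - 144619) = (208 + 132678)*((-162826 - 1*49712) - 144619) = 132886*((-162826 - 49712) - 144619) = 132886*(-212538 - 144619) = 132886*(-357157) = -47461165102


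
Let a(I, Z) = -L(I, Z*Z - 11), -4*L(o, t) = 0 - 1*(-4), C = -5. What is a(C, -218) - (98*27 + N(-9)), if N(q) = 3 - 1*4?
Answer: -2644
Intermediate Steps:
N(q) = -1 (N(q) = 3 - 4 = -1)
L(o, t) = -1 (L(o, t) = -(0 - 1*(-4))/4 = -(0 + 4)/4 = -1/4*4 = -1)
a(I, Z) = 1 (a(I, Z) = -1*(-1) = 1)
a(C, -218) - (98*27 + N(-9)) = 1 - (98*27 - 1) = 1 - (2646 - 1) = 1 - 1*2645 = 1 - 2645 = -2644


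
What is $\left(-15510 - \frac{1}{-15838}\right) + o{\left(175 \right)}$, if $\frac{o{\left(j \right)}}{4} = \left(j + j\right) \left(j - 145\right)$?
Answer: $\frac{419548621}{15838} \approx 26490.0$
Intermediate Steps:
$o{\left(j \right)} = 8 j \left(-145 + j\right)$ ($o{\left(j \right)} = 4 \left(j + j\right) \left(j - 145\right) = 4 \cdot 2 j \left(-145 + j\right) = 8 j \left(-145 + j\right)$)
$\left(-15510 - \frac{1}{-15838}\right) + o{\left(175 \right)} = \left(-15510 - \frac{1}{-15838}\right) + 8 \cdot 175 \left(-145 + 175\right) = \left(-15510 - - \frac{1}{15838}\right) + 8 \cdot 175 \cdot 30 = \left(-15510 + \frac{1}{15838}\right) + 42000 = - \frac{245647379}{15838} + 42000 = \frac{419548621}{15838}$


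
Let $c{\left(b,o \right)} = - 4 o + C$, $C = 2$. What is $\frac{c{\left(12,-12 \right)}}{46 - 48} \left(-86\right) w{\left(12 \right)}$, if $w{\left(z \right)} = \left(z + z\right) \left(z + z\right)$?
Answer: $1238400$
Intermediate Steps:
$c{\left(b,o \right)} = 2 - 4 o$ ($c{\left(b,o \right)} = - 4 o + 2 = 2 - 4 o$)
$w{\left(z \right)} = 4 z^{2}$ ($w{\left(z \right)} = 2 z 2 z = 4 z^{2}$)
$\frac{c{\left(12,-12 \right)}}{46 - 48} \left(-86\right) w{\left(12 \right)} = \frac{2 - -48}{46 - 48} \left(-86\right) 4 \cdot 12^{2} = \frac{2 + 48}{-2} \left(-86\right) 4 \cdot 144 = 50 \left(- \frac{1}{2}\right) \left(-86\right) 576 = \left(-25\right) \left(-86\right) 576 = 2150 \cdot 576 = 1238400$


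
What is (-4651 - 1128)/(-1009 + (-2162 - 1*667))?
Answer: 5779/3838 ≈ 1.5057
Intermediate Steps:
(-4651 - 1128)/(-1009 + (-2162 - 1*667)) = -5779/(-1009 + (-2162 - 667)) = -5779/(-1009 - 2829) = -5779/(-3838) = -5779*(-1/3838) = 5779/3838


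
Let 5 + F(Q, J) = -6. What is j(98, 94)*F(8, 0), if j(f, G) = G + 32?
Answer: -1386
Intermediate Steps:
F(Q, J) = -11 (F(Q, J) = -5 - 6 = -11)
j(f, G) = 32 + G
j(98, 94)*F(8, 0) = (32 + 94)*(-11) = 126*(-11) = -1386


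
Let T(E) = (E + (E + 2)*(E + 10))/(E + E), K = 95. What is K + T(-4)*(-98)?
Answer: -101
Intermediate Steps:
T(E) = (E + (2 + E)*(10 + E))/(2*E) (T(E) = (E + (2 + E)*(10 + E))/((2*E)) = (E + (2 + E)*(10 + E))*(1/(2*E)) = (E + (2 + E)*(10 + E))/(2*E))
K + T(-4)*(-98) = 95 + ((½)*(20 - 4*(13 - 4))/(-4))*(-98) = 95 + ((½)*(-¼)*(20 - 4*9))*(-98) = 95 + ((½)*(-¼)*(20 - 36))*(-98) = 95 + ((½)*(-¼)*(-16))*(-98) = 95 + 2*(-98) = 95 - 196 = -101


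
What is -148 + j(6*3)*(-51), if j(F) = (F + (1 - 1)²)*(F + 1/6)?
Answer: -16825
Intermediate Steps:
j(F) = F*(⅙ + F) (j(F) = (F + 0²)*(F + ⅙) = (F + 0)*(⅙ + F) = F*(⅙ + F))
-148 + j(6*3)*(-51) = -148 + ((6*3)*(⅙ + 6*3))*(-51) = -148 + (18*(⅙ + 18))*(-51) = -148 + (18*(109/6))*(-51) = -148 + 327*(-51) = -148 - 16677 = -16825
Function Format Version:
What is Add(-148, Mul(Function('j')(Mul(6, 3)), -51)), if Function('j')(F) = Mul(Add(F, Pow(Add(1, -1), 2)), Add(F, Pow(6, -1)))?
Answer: -16825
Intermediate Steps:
Function('j')(F) = Mul(F, Add(Rational(1, 6), F)) (Function('j')(F) = Mul(Add(F, Pow(0, 2)), Add(F, Rational(1, 6))) = Mul(Add(F, 0), Add(Rational(1, 6), F)) = Mul(F, Add(Rational(1, 6), F)))
Add(-148, Mul(Function('j')(Mul(6, 3)), -51)) = Add(-148, Mul(Mul(Mul(6, 3), Add(Rational(1, 6), Mul(6, 3))), -51)) = Add(-148, Mul(Mul(18, Add(Rational(1, 6), 18)), -51)) = Add(-148, Mul(Mul(18, Rational(109, 6)), -51)) = Add(-148, Mul(327, -51)) = Add(-148, -16677) = -16825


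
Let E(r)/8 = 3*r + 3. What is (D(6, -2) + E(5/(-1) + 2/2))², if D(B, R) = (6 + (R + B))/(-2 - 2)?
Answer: 22201/4 ≈ 5550.3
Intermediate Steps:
D(B, R) = -3/2 - B/4 - R/4 (D(B, R) = (6 + (B + R))/(-4) = (6 + B + R)*(-¼) = -3/2 - B/4 - R/4)
E(r) = 24 + 24*r (E(r) = 8*(3*r + 3) = 8*(3 + 3*r) = 24 + 24*r)
(D(6, -2) + E(5/(-1) + 2/2))² = ((-3/2 - ¼*6 - ¼*(-2)) + (24 + 24*(5/(-1) + 2/2)))² = ((-3/2 - 3/2 + ½) + (24 + 24*(5*(-1) + 2*(½))))² = (-5/2 + (24 + 24*(-5 + 1)))² = (-5/2 + (24 + 24*(-4)))² = (-5/2 + (24 - 96))² = (-5/2 - 72)² = (-149/2)² = 22201/4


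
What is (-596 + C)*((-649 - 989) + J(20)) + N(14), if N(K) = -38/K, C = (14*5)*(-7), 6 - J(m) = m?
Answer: 12558485/7 ≈ 1.7941e+6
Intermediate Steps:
J(m) = 6 - m
C = -490 (C = 70*(-7) = -490)
(-596 + C)*((-649 - 989) + J(20)) + N(14) = (-596 - 490)*((-649 - 989) + (6 - 1*20)) - 38/14 = -1086*(-1638 + (6 - 20)) - 38*1/14 = -1086*(-1638 - 14) - 19/7 = -1086*(-1652) - 19/7 = 1794072 - 19/7 = 12558485/7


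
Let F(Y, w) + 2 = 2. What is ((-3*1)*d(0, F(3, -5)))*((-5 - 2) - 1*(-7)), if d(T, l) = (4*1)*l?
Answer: 0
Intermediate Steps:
F(Y, w) = 0 (F(Y, w) = -2 + 2 = 0)
d(T, l) = 4*l
((-3*1)*d(0, F(3, -5)))*((-5 - 2) - 1*(-7)) = ((-3*1)*(4*0))*((-5 - 2) - 1*(-7)) = (-3*0)*(-7 + 7) = 0*0 = 0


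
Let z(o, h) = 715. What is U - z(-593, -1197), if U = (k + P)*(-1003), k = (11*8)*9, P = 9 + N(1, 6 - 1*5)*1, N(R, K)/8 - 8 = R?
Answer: -876334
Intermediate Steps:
N(R, K) = 64 + 8*R
P = 81 (P = 9 + (64 + 8*1)*1 = 9 + (64 + 8)*1 = 9 + 72*1 = 9 + 72 = 81)
k = 792 (k = 88*9 = 792)
U = -875619 (U = (792 + 81)*(-1003) = 873*(-1003) = -875619)
U - z(-593, -1197) = -875619 - 1*715 = -875619 - 715 = -876334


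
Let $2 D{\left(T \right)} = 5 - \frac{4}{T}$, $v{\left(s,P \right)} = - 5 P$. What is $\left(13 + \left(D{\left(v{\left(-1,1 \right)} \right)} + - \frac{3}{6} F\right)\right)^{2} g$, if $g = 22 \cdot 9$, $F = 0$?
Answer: $\frac{2502819}{50} \approx 50056.0$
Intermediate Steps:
$D{\left(T \right)} = \frac{5}{2} - \frac{2}{T}$ ($D{\left(T \right)} = \frac{5 - \frac{4}{T}}{2} = \frac{5}{2} - \frac{2}{T}$)
$g = 198$
$\left(13 + \left(D{\left(v{\left(-1,1 \right)} \right)} + - \frac{3}{6} F\right)\right)^{2} g = \left(13 + \left(\left(\frac{5}{2} - \frac{2}{\left(-5\right) 1}\right) + - \frac{3}{6} \cdot 0\right)\right)^{2} \cdot 198 = \left(13 + \left(\left(\frac{5}{2} - \frac{2}{-5}\right) + \left(-3\right) \frac{1}{6} \cdot 0\right)\right)^{2} \cdot 198 = \left(13 + \left(\left(\frac{5}{2} - - \frac{2}{5}\right) - 0\right)\right)^{2} \cdot 198 = \left(13 + \left(\left(\frac{5}{2} + \frac{2}{5}\right) + 0\right)\right)^{2} \cdot 198 = \left(13 + \left(\frac{29}{10} + 0\right)\right)^{2} \cdot 198 = \left(13 + \frac{29}{10}\right)^{2} \cdot 198 = \left(\frac{159}{10}\right)^{2} \cdot 198 = \frac{25281}{100} \cdot 198 = \frac{2502819}{50}$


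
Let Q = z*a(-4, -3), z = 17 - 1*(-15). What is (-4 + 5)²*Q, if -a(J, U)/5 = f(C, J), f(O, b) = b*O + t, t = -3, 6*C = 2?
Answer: 2080/3 ≈ 693.33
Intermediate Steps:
C = ⅓ (C = (⅙)*2 = ⅓ ≈ 0.33333)
z = 32 (z = 17 + 15 = 32)
f(O, b) = -3 + O*b (f(O, b) = b*O - 3 = O*b - 3 = -3 + O*b)
a(J, U) = 15 - 5*J/3 (a(J, U) = -5*(-3 + J/3) = 15 - 5*J/3)
Q = 2080/3 (Q = 32*(15 - 5/3*(-4)) = 32*(15 + 20/3) = 32*(65/3) = 2080/3 ≈ 693.33)
(-4 + 5)²*Q = (-4 + 5)²*(2080/3) = 1²*(2080/3) = 1*(2080/3) = 2080/3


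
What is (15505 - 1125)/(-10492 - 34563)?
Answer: -2876/9011 ≈ -0.31917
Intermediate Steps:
(15505 - 1125)/(-10492 - 34563) = 14380/(-45055) = 14380*(-1/45055) = -2876/9011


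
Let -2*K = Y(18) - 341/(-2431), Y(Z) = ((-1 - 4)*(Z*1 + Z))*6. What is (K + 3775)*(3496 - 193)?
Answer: 6299478297/442 ≈ 1.4252e+7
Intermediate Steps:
Y(Z) = -60*Z (Y(Z) = -5*(Z + Z)*6 = -10*Z*6 = -60*Z)
K = 238649/442 (K = -(-60*18 - 341/(-2431))/2 = -(-1080 - 341*(-1)/2431)/2 = -(-1080 - 1*(-31/221))/2 = -(-1080 + 31/221)/2 = -1/2*(-238649/221) = 238649/442 ≈ 539.93)
(K + 3775)*(3496 - 193) = (238649/442 + 3775)*(3496 - 193) = (1907199/442)*3303 = 6299478297/442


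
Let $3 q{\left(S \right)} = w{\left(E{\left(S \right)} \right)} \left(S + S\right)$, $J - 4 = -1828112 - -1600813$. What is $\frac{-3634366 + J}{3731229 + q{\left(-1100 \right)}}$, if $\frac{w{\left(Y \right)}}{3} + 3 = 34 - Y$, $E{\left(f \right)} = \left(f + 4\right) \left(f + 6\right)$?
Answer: $- \frac{3861661}{2641515829} \approx -0.0014619$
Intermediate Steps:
$J = -227295$ ($J = 4 - 227299 = -227295$)
$E{\left(f \right)} = \left(4 + f\right) \left(6 + f\right)$
$w{\left(Y \right)} = 93 - 3 Y$ ($w{\left(Y \right)} = -9 + 3 \left(34 - Y\right) = -9 - \left(-102 + 3 Y\right) = 93 - 3 Y$)
$q{\left(S \right)} = \frac{2 S \left(21 - 30 S - 3 S^{2}\right)}{3}$ ($q{\left(S \right)} = \frac{\left(93 - 3 \left(24 + S^{2} + 10 S\right)\right) \left(S + S\right)}{3} = \frac{\left(93 - \left(72 + 3 S^{2} + 30 S\right)\right) 2 S}{3} = \frac{\left(21 - 30 S - 3 S^{2}\right) 2 S}{3} = \frac{2 S \left(21 - 30 S - 3 S^{2}\right)}{3}$)
$\frac{-3634366 + J}{3731229 + q{\left(-1100 \right)}} = \frac{-3634366 - 227295}{3731229 + 2 \left(-1100\right) \left(7 - \left(-1100\right)^{2} - -11000\right)} = - \frac{3861661}{3731229 + 2 \left(-1100\right) \left(7 - 1210000 + 11000\right)} = - \frac{3861661}{3731229 + 2 \left(-1100\right) \left(-1198993\right)} = - \frac{3861661}{3731229 + 2637784600} = - \frac{3861661}{2641515829}$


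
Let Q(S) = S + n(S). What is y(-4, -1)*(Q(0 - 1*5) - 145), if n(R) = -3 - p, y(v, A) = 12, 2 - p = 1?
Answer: -1848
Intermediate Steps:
p = 1 (p = 2 - 1*1 = 2 - 1 = 1)
n(R) = -4 (n(R) = -3 - 1*1 = -3 - 1 = -4)
Q(S) = -4 + S (Q(S) = S - 4 = -4 + S)
y(-4, -1)*(Q(0 - 1*5) - 145) = 12*((-4 + (0 - 1*5)) - 145) = 12*((-4 + (0 - 5)) - 145) = 12*((-4 - 5) - 145) = 12*(-9 - 145) = 12*(-154) = -1848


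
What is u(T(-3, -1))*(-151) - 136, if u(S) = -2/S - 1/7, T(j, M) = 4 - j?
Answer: -499/7 ≈ -71.286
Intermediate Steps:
u(S) = -⅐ - 2/S (u(S) = -2/S - 1*⅐ = -2/S - ⅐ = -⅐ - 2/S)
u(T(-3, -1))*(-151) - 136 = ((-14 - (4 - 1*(-3)))/(7*(4 - 1*(-3))))*(-151) - 136 = ((-14 - (4 + 3))/(7*(4 + 3)))*(-151) - 136 = ((⅐)*(-14 - 1*7)/7)*(-151) - 136 = ((⅐)*(⅐)*(-14 - 7))*(-151) - 136 = ((⅐)*(⅐)*(-21))*(-151) - 136 = -3/7*(-151) - 136 = 453/7 - 136 = -499/7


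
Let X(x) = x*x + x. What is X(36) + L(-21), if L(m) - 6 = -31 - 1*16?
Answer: 1291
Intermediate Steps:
X(x) = x + x² (X(x) = x² + x = x + x²)
L(m) = -41 (L(m) = 6 + (-31 - 1*16) = 6 + (-31 - 16) = 6 - 47 = -41)
X(36) + L(-21) = 36*(1 + 36) - 41 = 36*37 - 41 = 1332 - 41 = 1291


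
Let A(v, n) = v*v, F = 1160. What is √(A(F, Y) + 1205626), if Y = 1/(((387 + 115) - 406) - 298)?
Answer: √2551226 ≈ 1597.3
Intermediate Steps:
Y = -1/202 (Y = 1/((502 - 406) - 298) = 1/(96 - 298) = 1/(-202) = -1/202 ≈ -0.0049505)
A(v, n) = v²
√(A(F, Y) + 1205626) = √(1160² + 1205626) = √(1345600 + 1205626) = √2551226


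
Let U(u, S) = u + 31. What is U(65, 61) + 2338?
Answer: 2434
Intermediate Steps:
U(u, S) = 31 + u
U(65, 61) + 2338 = (31 + 65) + 2338 = 96 + 2338 = 2434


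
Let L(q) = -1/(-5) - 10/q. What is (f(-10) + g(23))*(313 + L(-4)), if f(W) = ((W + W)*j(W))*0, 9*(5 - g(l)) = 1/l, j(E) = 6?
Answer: 1632169/1035 ≈ 1577.0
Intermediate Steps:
g(l) = 5 - 1/(9*l)
f(W) = 0 (f(W) = ((W + W)*6)*0 = ((2*W)*6)*0 = (12*W)*0 = 0)
L(q) = 1/5 - 10/q (L(q) = -1*(-1/5) - 10/q = 1/5 - 10/q)
(f(-10) + g(23))*(313 + L(-4)) = (0 + (5 - 1/9/23))*(313 + (1/5)*(-50 - 4)/(-4)) = (0 + (5 - 1/9*1/23))*(313 + (1/5)*(-1/4)*(-54)) = (0 + (5 - 1/207))*(313 + 27/10) = (0 + 1034/207)*(3157/10) = (1034/207)*(3157/10) = 1632169/1035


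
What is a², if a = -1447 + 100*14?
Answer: 2209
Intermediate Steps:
a = -47 (a = -1447 + 1400 = -47)
a² = (-47)² = 2209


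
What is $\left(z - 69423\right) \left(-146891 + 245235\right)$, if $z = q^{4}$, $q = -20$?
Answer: $8907704488$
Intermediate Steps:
$z = 160000$ ($z = \left(-20\right)^{4} = 160000$)
$\left(z - 69423\right) \left(-146891 + 245235\right) = \left(160000 - 69423\right) \left(-146891 + 245235\right) = 90577 \cdot 98344 = 8907704488$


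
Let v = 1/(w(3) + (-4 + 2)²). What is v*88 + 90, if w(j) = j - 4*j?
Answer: 362/5 ≈ 72.400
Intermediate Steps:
w(j) = -3*j
v = -⅕ (v = 1/(-3*3 + (-4 + 2)²) = 1/(-9 + (-2)²) = 1/(-9 + 4) = 1/(-5) = -⅕ ≈ -0.20000)
v*88 + 90 = -⅕*88 + 90 = -88/5 + 90 = 362/5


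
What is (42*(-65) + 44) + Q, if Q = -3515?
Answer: -6201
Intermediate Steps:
(42*(-65) + 44) + Q = (42*(-65) + 44) - 3515 = (-2730 + 44) - 3515 = -2686 - 3515 = -6201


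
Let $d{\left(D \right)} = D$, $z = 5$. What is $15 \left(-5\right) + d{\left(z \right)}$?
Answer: $-70$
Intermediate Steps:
$15 \left(-5\right) + d{\left(z \right)} = 15 \left(-5\right) + 5 = -75 + 5 = -70$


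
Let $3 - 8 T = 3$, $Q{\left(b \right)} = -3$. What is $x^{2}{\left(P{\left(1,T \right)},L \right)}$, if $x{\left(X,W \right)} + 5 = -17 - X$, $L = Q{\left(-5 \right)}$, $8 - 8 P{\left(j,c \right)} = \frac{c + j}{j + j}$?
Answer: $\frac{134689}{256} \approx 526.13$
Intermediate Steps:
$T = 0$ ($T = \frac{3}{8} - \frac{3}{8} = 0$)
$P{\left(j,c \right)} = 1 - \frac{c + j}{16 j}$ ($P{\left(j,c \right)} = 1 - \frac{\left(c + j\right) \frac{1}{j + j}}{8} = 1 - \frac{\left(c + j\right) \frac{1}{2 j}}{8} = 1 - \frac{\frac{1}{2} \frac{1}{j} \left(c + j\right)}{8} = 1 - \frac{c + j}{16 j}$)
$L = -3$
$x{\left(X,W \right)} = -22 - X$ ($x{\left(X,W \right)} = -5 - \left(17 + X\right) = -22 - X$)
$x^{2}{\left(P{\left(1,T \right)},L \right)} = \left(-22 - \frac{\left(-1\right) 0 + 15 \cdot 1}{16 \cdot 1}\right)^{2} = \left(-22 - \frac{1}{16} \cdot 1 \left(0 + 15\right)\right)^{2} = \left(-22 - \frac{1}{16} \cdot 1 \cdot 15\right)^{2} = \left(-22 - \frac{15}{16}\right)^{2} = \left(- \frac{367}{16}\right)^{2} = \frac{134689}{256}$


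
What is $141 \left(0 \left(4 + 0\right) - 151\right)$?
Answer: $-21291$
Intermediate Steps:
$141 \left(0 \left(4 + 0\right) - 151\right) = 141 \left(0 \cdot 4 - 151\right) = 141 \left(0 - 151\right) = 141 \left(-151\right) = -21291$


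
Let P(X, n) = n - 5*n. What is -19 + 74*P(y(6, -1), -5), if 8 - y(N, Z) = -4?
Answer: 1461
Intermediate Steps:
y(N, Z) = 12 (y(N, Z) = 8 - 1*(-4) = 8 + 4 = 12)
P(X, n) = -4*n
-19 + 74*P(y(6, -1), -5) = -19 + 74*(-4*(-5)) = -19 + 74*20 = -19 + 1480 = 1461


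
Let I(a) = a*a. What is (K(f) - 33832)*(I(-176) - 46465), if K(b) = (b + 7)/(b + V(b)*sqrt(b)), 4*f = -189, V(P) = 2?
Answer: 107422395111/205 - 158332*I*sqrt(21)/205 ≈ 5.2401e+8 - 3539.4*I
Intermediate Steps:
f = -189/4 (f = (1/4)*(-189) = -189/4 ≈ -47.250)
I(a) = a**2
K(b) = (7 + b)/(b + 2*sqrt(b)) (K(b) = (b + 7)/(b + 2*sqrt(b)) = (7 + b)/(b + 2*sqrt(b)))
(K(f) - 33832)*(I(-176) - 46465) = ((7 - 189/4)/(-189/4 + 2*sqrt(-189/4)) - 33832)*((-176)**2 - 46465) = (-161/4/(-189/4 + 2*(3*I*sqrt(21)/2)) - 33832)*(30976 - 46465) = (-161/4/(-189/4 + 3*I*sqrt(21)) - 33832)*(-15489) = (-161/(4*(-189/4 + 3*I*sqrt(21))) - 33832)*(-15489) = (-33832 - 161/(4*(-189/4 + 3*I*sqrt(21))))*(-15489) = 524023848 + 2493729/(4*(-189/4 + 3*I*sqrt(21)))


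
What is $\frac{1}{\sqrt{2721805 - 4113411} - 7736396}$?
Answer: $- \frac{3868198}{29925912230211} - \frac{i \sqrt{1391606}}{59851824460422} \approx -1.2926 \cdot 10^{-7} - 1.971 \cdot 10^{-11} i$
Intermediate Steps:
$\frac{1}{\sqrt{2721805 - 4113411} - 7736396} = \frac{1}{\sqrt{-1391606} - 7736396} = \frac{1}{i \sqrt{1391606} - 7736396} = \frac{1}{-7736396 + i \sqrt{1391606}}$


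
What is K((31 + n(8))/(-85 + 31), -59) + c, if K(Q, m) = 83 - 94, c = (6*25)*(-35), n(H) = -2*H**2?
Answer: -5261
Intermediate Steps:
c = -5250 (c = 150*(-35) = -5250)
K(Q, m) = -11
K((31 + n(8))/(-85 + 31), -59) + c = -11 - 5250 = -5261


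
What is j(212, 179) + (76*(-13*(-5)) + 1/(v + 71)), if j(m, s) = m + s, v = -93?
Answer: 117281/22 ≈ 5331.0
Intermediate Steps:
j(212, 179) + (76*(-13*(-5)) + 1/(v + 71)) = (212 + 179) + (76*(-13*(-5)) + 1/(-93 + 71)) = 391 + (76*65 + 1/(-22)) = 391 + (4940 - 1/22) = 391 + 108679/22 = 117281/22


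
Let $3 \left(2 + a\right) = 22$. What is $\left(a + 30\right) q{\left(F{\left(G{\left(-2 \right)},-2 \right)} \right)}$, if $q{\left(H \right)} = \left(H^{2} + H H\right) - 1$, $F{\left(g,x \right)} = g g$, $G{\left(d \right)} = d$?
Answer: $\frac{3286}{3} \approx 1095.3$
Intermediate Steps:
$a = \frac{16}{3}$ ($a = -2 + \frac{1}{3} \cdot 22 = -2 + \frac{22}{3} = \frac{16}{3} \approx 5.3333$)
$F{\left(g,x \right)} = g^{2}$
$q{\left(H \right)} = -1 + 2 H^{2}$ ($q{\left(H \right)} = \left(H^{2} + H^{2}\right) - 1 = 2 H^{2} - 1 = -1 + 2 H^{2}$)
$\left(a + 30\right) q{\left(F{\left(G{\left(-2 \right)},-2 \right)} \right)} = \left(\frac{16}{3} + 30\right) \left(-1 + 2 \left(\left(-2\right)^{2}\right)^{2}\right) = \frac{106 \left(-1 + 2 \cdot 4^{2}\right)}{3} = \frac{106 \left(-1 + 2 \cdot 16\right)}{3} = \frac{106 \left(-1 + 32\right)}{3} = \frac{106}{3} \cdot 31 = \frac{3286}{3}$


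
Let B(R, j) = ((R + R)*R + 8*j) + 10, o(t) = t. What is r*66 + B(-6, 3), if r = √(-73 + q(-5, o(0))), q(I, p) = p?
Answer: 106 + 66*I*√73 ≈ 106.0 + 563.9*I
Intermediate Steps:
r = I*√73 (r = √(-73 + 0) = √(-73) = I*√73 ≈ 8.544*I)
B(R, j) = 10 + 2*R² + 8*j (B(R, j) = ((2*R)*R + 8*j) + 10 = (2*R² + 8*j) + 10 = 10 + 2*R² + 8*j)
r*66 + B(-6, 3) = (I*√73)*66 + (10 + 2*(-6)² + 8*3) = 66*I*√73 + (10 + 2*36 + 24) = 66*I*√73 + (10 + 72 + 24) = 66*I*√73 + 106 = 106 + 66*I*√73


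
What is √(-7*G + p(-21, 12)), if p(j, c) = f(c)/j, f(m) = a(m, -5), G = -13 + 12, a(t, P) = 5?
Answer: √2982/21 ≈ 2.6004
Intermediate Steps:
G = -1
f(m) = 5
p(j, c) = 5/j
√(-7*G + p(-21, 12)) = √(-7*(-1) + 5/(-21)) = √(7 + 5*(-1/21)) = √(7 - 5/21) = √(142/21) = √2982/21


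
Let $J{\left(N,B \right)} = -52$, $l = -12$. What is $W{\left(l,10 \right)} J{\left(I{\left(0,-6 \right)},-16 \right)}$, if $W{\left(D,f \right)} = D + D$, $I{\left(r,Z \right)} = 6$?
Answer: $1248$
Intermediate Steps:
$W{\left(D,f \right)} = 2 D$
$W{\left(l,10 \right)} J{\left(I{\left(0,-6 \right)},-16 \right)} = 2 \left(-12\right) \left(-52\right) = \left(-24\right) \left(-52\right) = 1248$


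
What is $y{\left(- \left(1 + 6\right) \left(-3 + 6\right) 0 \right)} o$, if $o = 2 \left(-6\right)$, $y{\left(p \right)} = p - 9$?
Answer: $108$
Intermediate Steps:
$y{\left(p \right)} = -9 + p$ ($y{\left(p \right)} = p - 9 = -9 + p$)
$o = -12$
$y{\left(- \left(1 + 6\right) \left(-3 + 6\right) 0 \right)} o = \left(-9 + - \left(1 + 6\right) \left(-3 + 6\right) 0\right) \left(-12\right) = \left(-9 + - 7 \cdot 3 \cdot 0\right) \left(-12\right) = \left(-9 + \left(-1\right) 21 \cdot 0\right) \left(-12\right) = \left(-9 - 0\right) \left(-12\right) = \left(-9 + 0\right) \left(-12\right) = \left(-9\right) \left(-12\right) = 108$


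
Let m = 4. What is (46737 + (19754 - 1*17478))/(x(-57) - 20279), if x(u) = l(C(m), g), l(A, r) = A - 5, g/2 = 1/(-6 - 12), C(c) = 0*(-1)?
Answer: -49013/20284 ≈ -2.4163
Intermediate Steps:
C(c) = 0
g = -⅑ (g = 2/(-6 - 12) = 2/(-18) = 2*(-1/18) = -⅑ ≈ -0.11111)
l(A, r) = -5 + A
x(u) = -5 (x(u) = -5 + 0 = -5)
(46737 + (19754 - 1*17478))/(x(-57) - 20279) = (46737 + (19754 - 1*17478))/(-5 - 20279) = (46737 + (19754 - 17478))/(-20284) = (46737 + 2276)*(-1/20284) = 49013*(-1/20284) = -49013/20284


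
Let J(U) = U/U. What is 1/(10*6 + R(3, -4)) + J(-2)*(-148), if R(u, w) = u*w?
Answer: -7103/48 ≈ -147.98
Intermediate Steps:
J(U) = 1
1/(10*6 + R(3, -4)) + J(-2)*(-148) = 1/(10*6 + 3*(-4)) + 1*(-148) = 1/(60 - 12) - 148 = 1/48 - 148 = -7103/48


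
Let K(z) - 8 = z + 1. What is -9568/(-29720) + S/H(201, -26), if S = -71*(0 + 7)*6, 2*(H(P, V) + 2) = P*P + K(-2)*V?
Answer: 247056/1422845 ≈ 0.17364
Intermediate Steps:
K(z) = 9 + z (K(z) = 8 + (z + 1) = 8 + (1 + z) = 9 + z)
H(P, V) = -2 + P²/2 + 7*V/2 (H(P, V) = -2 + (P*P + (9 - 2)*V)/2 = -2 + (P² + 7*V)/2 = -2 + (P²/2 + 7*V/2) = -2 + P²/2 + 7*V/2)
S = -2982 (S = -497*6 = -71*42 = -2982)
-9568/(-29720) + S/H(201, -26) = -9568/(-29720) - 2982/(-2 + (½)*201² + (7/2)*(-26)) = -9568*(-1/29720) - 2982/(-2 + (½)*40401 - 91) = 1196/3715 - 2982/(-2 + 40401/2 - 91) = 1196/3715 - 2982/40215/2 = 1196/3715 - 2982*2/40215 = 1196/3715 - 284/1915 = 247056/1422845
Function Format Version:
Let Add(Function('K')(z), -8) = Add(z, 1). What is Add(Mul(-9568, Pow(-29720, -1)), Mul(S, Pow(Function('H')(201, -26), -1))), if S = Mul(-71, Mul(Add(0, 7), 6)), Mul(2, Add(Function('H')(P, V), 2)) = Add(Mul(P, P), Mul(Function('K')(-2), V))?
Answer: Rational(247056, 1422845) ≈ 0.17364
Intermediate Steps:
Function('K')(z) = Add(9, z) (Function('K')(z) = Add(8, Add(z, 1)) = Add(8, Add(1, z)) = Add(9, z))
Function('H')(P, V) = Add(-2, Mul(Rational(1, 2), Pow(P, 2)), Mul(Rational(7, 2), V)) (Function('H')(P, V) = Add(-2, Mul(Rational(1, 2), Add(Mul(P, P), Mul(Add(9, -2), V)))) = Add(-2, Mul(Rational(1, 2), Add(Pow(P, 2), Mul(7, V)))) = Add(-2, Add(Mul(Rational(1, 2), Pow(P, 2)), Mul(Rational(7, 2), V))) = Add(-2, Mul(Rational(1, 2), Pow(P, 2)), Mul(Rational(7, 2), V)))
S = -2982 (S = Mul(-71, Mul(7, 6)) = Mul(-71, 42) = -2982)
Add(Mul(-9568, Pow(-29720, -1)), Mul(S, Pow(Function('H')(201, -26), -1))) = Add(Mul(-9568, Pow(-29720, -1)), Mul(-2982, Pow(Add(-2, Mul(Rational(1, 2), Pow(201, 2)), Mul(Rational(7, 2), -26)), -1))) = Add(Mul(-9568, Rational(-1, 29720)), Mul(-2982, Pow(Add(-2, Mul(Rational(1, 2), 40401), -91), -1))) = Add(Rational(1196, 3715), Mul(-2982, Pow(Add(-2, Rational(40401, 2), -91), -1))) = Add(Rational(1196, 3715), Mul(-2982, Pow(Rational(40215, 2), -1))) = Add(Rational(1196, 3715), Mul(-2982, Rational(2, 40215))) = Add(Rational(1196, 3715), Rational(-284, 1915)) = Rational(247056, 1422845)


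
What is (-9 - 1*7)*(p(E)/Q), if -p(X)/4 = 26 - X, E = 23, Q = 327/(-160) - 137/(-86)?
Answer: -1320960/3101 ≈ -425.98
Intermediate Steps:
Q = -3101/6880 (Q = 327*(-1/160) - 137*(-1/86) = -327/160 + 137/86 = -3101/6880 ≈ -0.45073)
p(X) = -104 + 4*X (p(X) = -4*(26 - X) = -104 + 4*X)
(-9 - 1*7)*(p(E)/Q) = (-9 - 1*7)*((-104 + 4*23)/(-3101/6880)) = (-9 - 7)*((-104 + 92)*(-6880/3101)) = -(-192)*(-6880)/3101 = -16*82560/3101 = -1320960/3101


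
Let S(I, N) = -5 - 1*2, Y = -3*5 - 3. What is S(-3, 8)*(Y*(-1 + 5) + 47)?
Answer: 175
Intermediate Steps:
Y = -18 (Y = -15 - 3 = -18)
S(I, N) = -7 (S(I, N) = -5 - 2 = -7)
S(-3, 8)*(Y*(-1 + 5) + 47) = -7*(-18*(-1 + 5) + 47) = -7*(-18*4 + 47) = -7*(-72 + 47) = -7*(-25) = 175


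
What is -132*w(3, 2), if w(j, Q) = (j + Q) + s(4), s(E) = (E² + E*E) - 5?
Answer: -4224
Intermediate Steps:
s(E) = -5 + 2*E² (s(E) = (E² + E²) - 5 = 2*E² - 5 = -5 + 2*E²)
w(j, Q) = 27 + Q + j (w(j, Q) = (j + Q) + (-5 + 2*4²) = (Q + j) + (-5 + 2*16) = (Q + j) + (-5 + 32) = (Q + j) + 27 = 27 + Q + j)
-132*w(3, 2) = -132*(27 + 2 + 3) = -132*32 = -4224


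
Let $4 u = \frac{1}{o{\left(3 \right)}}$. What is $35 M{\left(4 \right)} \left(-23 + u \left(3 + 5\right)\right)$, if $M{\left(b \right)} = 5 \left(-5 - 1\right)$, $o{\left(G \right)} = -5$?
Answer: $24570$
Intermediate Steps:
$M{\left(b \right)} = -30$ ($M{\left(b \right)} = 5 \left(-6\right) = -30$)
$u = - \frac{1}{20}$ ($u = \frac{1}{4 \left(-5\right)} = \frac{1}{4} \left(- \frac{1}{5}\right) = - \frac{1}{20} \approx -0.05$)
$35 M{\left(4 \right)} \left(-23 + u \left(3 + 5\right)\right) = 35 \left(-30\right) \left(-23 - \frac{3 + 5}{20}\right) = - 1050 \left(-23 - \frac{2}{5}\right) = \left(-1050\right) \left(- \frac{117}{5}\right) = 24570$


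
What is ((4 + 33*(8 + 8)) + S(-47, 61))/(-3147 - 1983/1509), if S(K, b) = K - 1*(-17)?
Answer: -126253/791801 ≈ -0.15945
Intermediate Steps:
S(K, b) = 17 + K (S(K, b) = K + 17 = 17 + K)
((4 + 33*(8 + 8)) + S(-47, 61))/(-3147 - 1983/1509) = ((4 + 33*(8 + 8)) + (17 - 47))/(-3147 - 1983/1509) = ((4 + 33*16) - 30)/(-3147 - 1983*1/1509) = ((4 + 528) - 30)/(-3147 - 661/503) = (532 - 30)/(-1583602/503) = 502*(-503/1583602) = -126253/791801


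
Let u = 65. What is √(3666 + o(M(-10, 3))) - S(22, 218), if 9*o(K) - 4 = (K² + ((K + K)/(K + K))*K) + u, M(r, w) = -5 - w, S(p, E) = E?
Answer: -218 + √33119/3 ≈ -157.34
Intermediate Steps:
o(K) = 23/3 + K/9 + K²/9 (o(K) = 4/9 + ((K² + ((K + K)/(K + K))*K) + 65)/9 = 4/9 + ((K² + ((2*K)/((2*K)))*K) + 65)/9 = 4/9 + ((K² + ((2*K)*(1/(2*K)))*K) + 65)/9 = 4/9 + ((K² + 1*K) + 65)/9 = 4/9 + ((K² + K) + 65)/9 = 4/9 + ((K + K²) + 65)/9 = 4/9 + (65 + K + K²)/9 = 4/9 + (65/9 + K/9 + K²/9) = 23/3 + K/9 + K²/9)
√(3666 + o(M(-10, 3))) - S(22, 218) = √(3666 + (23/3 + (-5 - 1*3)/9 + (-5 - 1*3)²/9)) - 1*218 = √(3666 + (23/3 + (-5 - 3)/9 + (-5 - 3)²/9)) - 218 = √(3666 + (23/3 + (⅑)*(-8) + (⅑)*(-8)²)) - 218 = √(3666 + (23/3 - 8/9 + (⅑)*64)) - 218 = √(3666 + (23/3 - 8/9 + 64/9)) - 218 = √(3666 + 125/9) - 218 = √(33119/9) - 218 = √33119/3 - 218 = -218 + √33119/3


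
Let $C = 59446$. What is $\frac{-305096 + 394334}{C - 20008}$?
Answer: $\frac{14873}{6573} \approx 2.2627$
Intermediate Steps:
$\frac{-305096 + 394334}{C - 20008} = \frac{-305096 + 394334}{59446 - 20008} = \frac{89238}{39438} = 89238 \cdot \frac{1}{39438} = \frac{14873}{6573}$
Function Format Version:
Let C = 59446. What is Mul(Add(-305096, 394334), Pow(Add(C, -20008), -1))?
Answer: Rational(14873, 6573) ≈ 2.2627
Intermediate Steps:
Mul(Add(-305096, 394334), Pow(Add(C, -20008), -1)) = Mul(Add(-305096, 394334), Pow(Add(59446, -20008), -1)) = Mul(89238, Pow(39438, -1)) = Mul(89238, Rational(1, 39438)) = Rational(14873, 6573)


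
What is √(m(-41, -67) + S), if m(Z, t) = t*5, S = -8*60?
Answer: I*√815 ≈ 28.548*I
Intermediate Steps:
S = -480
m(Z, t) = 5*t
√(m(-41, -67) + S) = √(5*(-67) - 480) = √(-335 - 480) = √(-815) = I*√815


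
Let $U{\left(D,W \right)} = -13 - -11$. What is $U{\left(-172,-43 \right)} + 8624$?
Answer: $8622$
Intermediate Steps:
$U{\left(D,W \right)} = -2$ ($U{\left(D,W \right)} = -13 + 11 = -2$)
$U{\left(-172,-43 \right)} + 8624 = -2 + 8624 = 8622$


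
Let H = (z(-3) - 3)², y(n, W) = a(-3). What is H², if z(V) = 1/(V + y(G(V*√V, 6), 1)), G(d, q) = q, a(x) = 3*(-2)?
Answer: 614656/6561 ≈ 93.683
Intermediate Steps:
a(x) = -6
y(n, W) = -6
z(V) = 1/(-6 + V) (z(V) = 1/(V - 6) = 1/(-6 + V))
H = 784/81 (H = (1/(-6 - 3) - 3)² = (1/(-9) - 3)² = (-⅑ - 3)² = (-28/9)² = 784/81 ≈ 9.6790)
H² = (784/81)² = 614656/6561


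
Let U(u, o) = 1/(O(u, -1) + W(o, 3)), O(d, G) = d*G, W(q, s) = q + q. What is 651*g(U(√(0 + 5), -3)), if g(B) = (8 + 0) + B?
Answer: 5082 + 21*√5 ≈ 5129.0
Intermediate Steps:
W(q, s) = 2*q
O(d, G) = G*d
U(u, o) = 1/(-u + 2*o)
g(B) = 8 + B
651*g(U(√(0 + 5), -3)) = 651*(8 + 1/(-√(0 + 5) + 2*(-3))) = 651*(8 + 1/(-√5 - 6)) = 651*(8 + 1/(-6 - √5)) = 5208 + 651/(-6 - √5)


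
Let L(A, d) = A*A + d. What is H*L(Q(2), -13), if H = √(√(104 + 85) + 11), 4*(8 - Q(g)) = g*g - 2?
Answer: 173*√(11 + 3*√21)/4 ≈ 215.16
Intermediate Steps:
Q(g) = 17/2 - g²/4 (Q(g) = 8 - (g*g - 2)/4 = 8 - (g² - 2)/4 = 8 - (-2 + g²)/4 = 8 + (½ - g²/4) = 17/2 - g²/4)
L(A, d) = d + A² (L(A, d) = A² + d = d + A²)
H = √(11 + 3*√21) (H = √(√189 + 11) = √(3*√21 + 11) = √(11 + 3*√21) ≈ 4.9747)
H*L(Q(2), -13) = √(11 + 3*√21)*(-13 + (17/2 - ¼*2²)²) = √(11 + 3*√21)*(-13 + (17/2 - ¼*4)²) = √(11 + 3*√21)*(-13 + (17/2 - 1)²) = √(11 + 3*√21)*(-13 + (15/2)²) = √(11 + 3*√21)*(-13 + 225/4) = √(11 + 3*√21)*(173/4) = 173*√(11 + 3*√21)/4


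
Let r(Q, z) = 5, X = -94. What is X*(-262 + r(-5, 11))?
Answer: 24158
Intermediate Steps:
X*(-262 + r(-5, 11)) = -94*(-262 + 5) = -94*(-257) = 24158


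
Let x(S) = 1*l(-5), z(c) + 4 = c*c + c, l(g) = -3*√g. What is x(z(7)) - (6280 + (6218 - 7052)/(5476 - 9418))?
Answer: -4126099/657 - 3*I*√5 ≈ -6280.2 - 6.7082*I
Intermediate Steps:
z(c) = -4 + c + c² (z(c) = -4 + (c*c + c) = -4 + (c² + c) = -4 + (c + c²) = -4 + c + c²)
x(S) = -3*I*√5 (x(S) = 1*(-3*I*√5) = -3*I*√5)
x(z(7)) - (6280 + (6218 - 7052)/(5476 - 9418)) = -3*I*√5 - (6280 + (6218 - 7052)/(5476 - 9418)) = -3*I*√5 - (6280 - 834/(-3942)) = -3*I*√5 - (6280 - 834*(-1/3942)) = -3*I*√5 - (6280 + 139/657) = -3*I*√5 - 1*4126099/657 = -3*I*√5 - 4126099/657 = -4126099/657 - 3*I*√5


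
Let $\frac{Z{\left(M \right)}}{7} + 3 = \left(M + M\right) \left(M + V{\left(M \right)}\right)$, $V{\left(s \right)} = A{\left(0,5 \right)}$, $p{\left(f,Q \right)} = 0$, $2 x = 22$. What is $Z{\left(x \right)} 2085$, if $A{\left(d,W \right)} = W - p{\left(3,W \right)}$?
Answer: $5093655$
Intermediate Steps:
$x = 11$ ($x = \frac{1}{2} \cdot 22 = 11$)
$A{\left(d,W \right)} = W$ ($A{\left(d,W \right)} = W - 0 = W + 0 = W$)
$V{\left(s \right)} = 5$
$Z{\left(M \right)} = -21 + 14 M \left(5 + M\right)$ ($Z{\left(M \right)} = -21 + 7 \left(M + M\right) \left(M + 5\right) = -21 + 7 \cdot 2 M \left(5 + M\right) = -21 + 14 M \left(5 + M\right)$)
$Z{\left(x \right)} 2085 = \left(-21 + 14 \cdot 11^{2} + 70 \cdot 11\right) 2085 = \left(-21 + 14 \cdot 121 + 770\right) 2085 = \left(-21 + 1694 + 770\right) 2085 = 2443 \cdot 2085 = 5093655$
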